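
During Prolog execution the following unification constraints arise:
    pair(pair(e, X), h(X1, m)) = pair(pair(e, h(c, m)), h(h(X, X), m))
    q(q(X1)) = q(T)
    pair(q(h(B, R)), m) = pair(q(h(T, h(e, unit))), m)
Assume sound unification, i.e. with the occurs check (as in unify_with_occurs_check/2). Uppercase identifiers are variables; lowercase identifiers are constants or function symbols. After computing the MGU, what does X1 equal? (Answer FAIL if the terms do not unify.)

h(h(c, m), h(c, m))

Decompose pair/2: pair(e, X) = pair(e, h(c, m)),  h(X1, m) = h(h(X, X), m).
Decompose pair/2: e = e,  X = h(c, m).
Delete trivial equation e = e.
Bind X := h(c, m); substituting into the one remaining equation that mentions X gives: h(X1, m) = h(h(h(c, m), h(c, m)), m).
Decompose h/2: X1 = h(h(c, m), h(c, m)),  m = m.
Bind X1 := h(h(c, m), h(c, m)); substituting into the one remaining equation that mentions X1 gives: q(q(h(h(c, m), h(c, m)))) = q(T).
Delete trivial equation m = m.
Decompose q/1: q(h(h(c, m), h(c, m))) = T.
Bind T := q(h(h(c, m), h(c, m))); substituting into the remaining equation gives: pair(q(h(B, R)), m) = pair(q(h(q(h(h(c, m), h(c, m))), h(e, unit))), m).
Decompose pair/2: q(h(B, R)) = q(h(q(h(h(c, m), h(c, m))), h(e, unit))),  m = m.
Decompose q/1: h(B, R) = h(q(h(h(c, m), h(c, m))), h(e, unit)).
Decompose h/2: B = q(h(h(c, m), h(c, m))),  R = h(e, unit).
Bind B := q(h(h(c, m), h(c, m))); no other remaining equation mentions B.
Bind R := h(e, unit); no other remaining equation mentions R.
Delete trivial equation m = m.
MGU = { X = h(c, m), X1 = h(h(c, m), h(c, m)), T = q(h(h(c, m), h(c, m))), B = q(h(h(c, m), h(c, m))), R = h(e, unit) }, so X1 = h(h(c, m), h(c, m)).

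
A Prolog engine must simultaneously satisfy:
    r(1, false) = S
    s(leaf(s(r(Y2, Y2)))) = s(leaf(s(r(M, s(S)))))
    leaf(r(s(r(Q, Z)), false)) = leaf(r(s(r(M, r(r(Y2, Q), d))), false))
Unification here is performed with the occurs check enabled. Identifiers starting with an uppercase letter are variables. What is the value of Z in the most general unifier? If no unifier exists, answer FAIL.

Bind S := r(1, false); substituting into the one remaining equation that mentions S gives: s(leaf(s(r(Y2, Y2)))) = s(leaf(s(r(M, s(r(1, false)))))).
Decompose s/1: leaf(s(r(Y2, Y2))) = leaf(s(r(M, s(r(1, false))))).
Decompose leaf/1: s(r(Y2, Y2)) = s(r(M, s(r(1, false)))).
Decompose s/1: r(Y2, Y2) = r(M, s(r(1, false))).
Decompose r/2: Y2 = M,  Y2 = s(r(1, false)).
Bind Y2 := M; substituting into the remaining equations gives: M = s(r(1, false)),  leaf(r(s(r(Q, Z)), false)) = leaf(r(s(r(M, r(r(M, Q), d))), false)).
Bind M := s(r(1, false)); substituting into the remaining equation gives: leaf(r(s(r(Q, Z)), false)) = leaf(r(s(r(s(r(1, false)), r(r(s(r(1, false)), Q), d))), false)). Substituting into the earlier binding gives Y2 := s(r(1, false)).
Decompose leaf/1: r(s(r(Q, Z)), false) = r(s(r(s(r(1, false)), r(r(s(r(1, false)), Q), d))), false).
Decompose r/2: s(r(Q, Z)) = s(r(s(r(1, false)), r(r(s(r(1, false)), Q), d))),  false = false.
Decompose s/1: r(Q, Z) = r(s(r(1, false)), r(r(s(r(1, false)), Q), d)).
Decompose r/2: Q = s(r(1, false)),  Z = r(r(s(r(1, false)), Q), d).
Bind Q := s(r(1, false)); substituting into the one remaining equation that mentions Q gives: Z = r(r(s(r(1, false)), s(r(1, false))), d).
Bind Z := r(r(s(r(1, false)), s(r(1, false))), d); no other remaining equation mentions Z.
Delete trivial equation false = false.
MGU = { S = r(1, false), Y2 = s(r(1, false)), M = s(r(1, false)), Q = s(r(1, false)), Z = r(r(s(r(1, false)), s(r(1, false))), d) }, so Z = r(r(s(r(1, false)), s(r(1, false))), d).

r(r(s(r(1, false)), s(r(1, false))), d)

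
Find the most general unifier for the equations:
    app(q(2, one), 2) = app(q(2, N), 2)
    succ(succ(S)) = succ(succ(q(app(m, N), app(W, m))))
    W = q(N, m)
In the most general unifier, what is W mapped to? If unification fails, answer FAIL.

q(one, m)

Decompose app/2: q(2, one) = q(2, N),  2 = 2.
Decompose q/2: 2 = 2,  one = N.
Delete trivial equation 2 = 2.
Bind N := one; substituting into the 2 remaining equations that mention N gives: succ(succ(S)) = succ(succ(q(app(m, one), app(W, m)))),  W = q(one, m).
Delete trivial equation 2 = 2.
Decompose succ/1: succ(S) = succ(q(app(m, one), app(W, m))).
Decompose succ/1: S = q(app(m, one), app(W, m)).
Bind S := q(app(m, one), app(W, m)); no other remaining equation mentions S.
Bind W := q(one, m). Substituting into the earlier binding gives S := q(app(m, one), app(q(one, m), m)).
MGU = { N -> one, S -> q(app(m, one), app(q(one, m), m)), W -> q(one, m) }, so W -> q(one, m).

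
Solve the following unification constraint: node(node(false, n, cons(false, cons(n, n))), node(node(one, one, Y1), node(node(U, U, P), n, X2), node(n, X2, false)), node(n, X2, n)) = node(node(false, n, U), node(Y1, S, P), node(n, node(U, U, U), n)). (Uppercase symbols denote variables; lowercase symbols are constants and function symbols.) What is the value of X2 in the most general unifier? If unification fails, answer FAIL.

Decompose node/3: node(false, n, cons(false, cons(n, n))) = node(false, n, U),  node(node(one, one, Y1), node(node(U, U, P), n, X2), node(n, X2, false)) = node(Y1, S, P),  node(n, X2, n) = node(n, node(U, U, U), n).
Decompose node/3: false = false,  n = n,  cons(false, cons(n, n)) = U.
Delete trivial equation false = false.
Delete trivial equation n = n.
Bind U := cons(false, cons(n, n)); substituting into the remaining equations gives: node(node(one, one, Y1), node(node(cons(false, cons(n, n)), cons(false, cons(n, n)), P), n, X2), node(n, X2, false)) = node(Y1, S, P),  node(n, X2, n) = node(n, node(cons(false, cons(n, n)), cons(false, cons(n, n)), cons(false, cons(n, n))), n).
Decompose node/3: node(one, one, Y1) = Y1,  node(node(cons(false, cons(n, n)), cons(false, cons(n, n)), P), n, X2) = S,  node(n, X2, false) = P.
Occurs check fails: Y1 occurs in node(one, one, Y1); the equation Y1 = node(one, one, Y1) has no finite solution.

FAIL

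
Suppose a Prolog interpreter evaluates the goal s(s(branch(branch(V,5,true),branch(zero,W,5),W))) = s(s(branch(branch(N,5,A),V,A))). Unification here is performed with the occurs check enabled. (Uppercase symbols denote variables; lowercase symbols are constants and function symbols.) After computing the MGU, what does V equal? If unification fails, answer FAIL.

branch(zero,true,5)

Decompose s/1: s(branch(branch(V,5,true),branch(zero,W,5),W)) = s(branch(branch(N,5,A),V,A)).
Decompose s/1: branch(branch(V,5,true),branch(zero,W,5),W) = branch(branch(N,5,A),V,A).
Decompose branch/3: branch(V,5,true) = branch(N,5,A),  branch(zero,W,5) = V,  W = A.
Decompose branch/3: V = N,  5 = 5,  true = A.
Bind V := N; substituting into the one remaining equation that mentions V gives: branch(zero,W,5) = N.
Delete trivial equation 5 = 5.
Bind A := true; substituting into the one remaining equation that mentions A gives: W = true.
Bind N := branch(zero,W,5); no other remaining equation mentions N. Substituting into the earlier binding gives V := branch(zero,W,5).
Bind W := true. Substituting into the earlier bindings gives V := branch(zero,true,5), N := branch(zero,true,5).
MGU = { V -> branch(zero,true,5), A -> true, N -> branch(zero,true,5), W -> true }, so V -> branch(zero,true,5).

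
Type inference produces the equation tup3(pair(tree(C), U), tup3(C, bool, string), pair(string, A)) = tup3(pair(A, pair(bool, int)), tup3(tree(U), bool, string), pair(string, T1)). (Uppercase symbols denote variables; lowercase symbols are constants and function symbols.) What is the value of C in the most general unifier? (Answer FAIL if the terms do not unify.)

Decompose tup3/3: pair(tree(C), U) = pair(A, pair(bool, int)),  tup3(C, bool, string) = tup3(tree(U), bool, string),  pair(string, A) = pair(string, T1).
Decompose pair/2: tree(C) = A,  U = pair(bool, int).
Bind A := tree(C); substituting into the one remaining equation that mentions A gives: pair(string, tree(C)) = pair(string, T1).
Bind U := pair(bool, int); substituting into the one remaining equation that mentions U gives: tup3(C, bool, string) = tup3(tree(pair(bool, int)), bool, string).
Decompose tup3/3: C = tree(pair(bool, int)),  bool = bool,  string = string.
Bind C := tree(pair(bool, int)); substituting into the one remaining equation that mentions C gives: pair(string, tree(tree(pair(bool, int)))) = pair(string, T1). Substituting into the earlier binding gives A := tree(tree(pair(bool, int))).
Delete trivial equation bool = bool.
Delete trivial equation string = string.
Decompose pair/2: string = string,  tree(tree(pair(bool, int))) = T1.
Delete trivial equation string = string.
Bind T1 := tree(tree(pair(bool, int))).
MGU = { A -> tree(tree(pair(bool, int))), U -> pair(bool, int), C -> tree(pair(bool, int)), T1 -> tree(tree(pair(bool, int))) }, so C -> tree(pair(bool, int)).

tree(pair(bool, int))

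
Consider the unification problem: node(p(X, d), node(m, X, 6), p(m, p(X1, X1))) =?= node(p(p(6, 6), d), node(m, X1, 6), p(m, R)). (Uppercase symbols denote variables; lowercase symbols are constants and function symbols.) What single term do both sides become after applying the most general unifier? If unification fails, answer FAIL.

node(p(p(6, 6), d), node(m, p(6, 6), 6), p(m, p(p(6, 6), p(6, 6))))

Decompose node/3: p(X, d) =?= p(p(6, 6), d),  node(m, X, 6) =?= node(m, X1, 6),  p(m, p(X1, X1)) =?= p(m, R).
Decompose p/2: X =?= p(6, 6),  d =?= d.
Bind X := p(6, 6); substituting into the one remaining equation that mentions X gives: node(m, p(6, 6), 6) =?= node(m, X1, 6).
Delete trivial equation d =?= d.
Decompose node/3: m =?= m,  p(6, 6) =?= X1,  6 =?= 6.
Delete trivial equation m =?= m.
Bind X1 := p(6, 6); substituting into the one remaining equation that mentions X1 gives: p(m, p(p(6, 6), p(6, 6))) =?= p(m, R).
Delete trivial equation 6 =?= 6.
Decompose p/2: m =?= m,  p(p(6, 6), p(6, 6)) =?= R.
Delete trivial equation m =?= m.
Bind R := p(p(6, 6), p(6, 6)).
Applying the MGU to either side gives node(p(p(6, 6), d), node(m, p(6, 6), 6), p(m, p(p(6, 6), p(6, 6)))).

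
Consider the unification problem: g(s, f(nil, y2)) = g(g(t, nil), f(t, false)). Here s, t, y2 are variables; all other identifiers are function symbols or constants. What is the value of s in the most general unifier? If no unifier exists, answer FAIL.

g(nil, nil)

Decompose g/2: s = g(t, nil),  f(nil, y2) = f(t, false).
Bind s := g(t, nil); no other remaining equation mentions s.
Decompose f/2: nil = t,  y2 = false.
Bind t := nil; no other remaining equation mentions t. Substituting into the earlier binding gives s := g(nil, nil).
Bind y2 := false.
MGU = { s := g(nil, nil), t := nil, y2 := false }, so s := g(nil, nil).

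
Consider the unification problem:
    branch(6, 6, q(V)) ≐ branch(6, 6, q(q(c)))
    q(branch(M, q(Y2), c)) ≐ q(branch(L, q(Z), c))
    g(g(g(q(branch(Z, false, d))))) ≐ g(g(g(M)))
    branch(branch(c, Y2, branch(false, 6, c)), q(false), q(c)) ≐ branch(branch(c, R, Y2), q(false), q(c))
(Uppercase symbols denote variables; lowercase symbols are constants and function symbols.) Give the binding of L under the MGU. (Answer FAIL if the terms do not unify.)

q(branch(branch(false, 6, c), false, d))

Decompose branch/3: 6 ≐ 6,  6 ≐ 6,  q(V) ≐ q(q(c)).
Delete trivial equation 6 ≐ 6.
Delete trivial equation 6 ≐ 6.
Decompose q/1: V ≐ q(c).
Bind V := q(c); no other remaining equation mentions V.
Decompose q/1: branch(M, q(Y2), c) ≐ branch(L, q(Z), c).
Decompose branch/3: M ≐ L,  q(Y2) ≐ q(Z),  c ≐ c.
Bind M := L; substituting into the one remaining equation that mentions M gives: g(g(g(q(branch(Z, false, d))))) ≐ g(g(g(L))).
Decompose q/1: Y2 ≐ Z.
Bind Y2 := Z; substituting into the one remaining equation that mentions Y2 gives: branch(branch(c, Z, branch(false, 6, c)), q(false), q(c)) ≐ branch(branch(c, R, Z), q(false), q(c)).
Delete trivial equation c ≐ c.
Decompose g/1: g(g(q(branch(Z, false, d)))) ≐ g(g(L)).
Decompose g/1: g(q(branch(Z, false, d))) ≐ g(L).
Decompose g/1: q(branch(Z, false, d)) ≐ L.
Bind L := q(branch(Z, false, d)); no other remaining equation mentions L. Substituting into the earlier binding gives M := q(branch(Z, false, d)).
Decompose branch/3: branch(c, Z, branch(false, 6, c)) ≐ branch(c, R, Z),  q(false) ≐ q(false),  q(c) ≐ q(c).
Decompose branch/3: c ≐ c,  Z ≐ R,  branch(false, 6, c) ≐ Z.
Delete trivial equation c ≐ c.
Bind Z := R; substituting into the one remaining equation that mentions Z gives: branch(false, 6, c) ≐ R. Substituting into the earlier bindings gives M := q(branch(R, false, d)), Y2 := R, L := q(branch(R, false, d)).
Bind R := branch(false, 6, c); no other remaining equation mentions R. Substituting into the earlier bindings gives M := q(branch(branch(false, 6, c), false, d)), Y2 := branch(false, 6, c), L := q(branch(branch(false, 6, c), false, d)), Z := branch(false, 6, c).
Delete trivial equation q(false) ≐ q(false).
Delete trivial equation q(c) ≐ q(c).
MGU = { V ↦ q(c), M ↦ q(branch(branch(false, 6, c), false, d)), Y2 ↦ branch(false, 6, c), L ↦ q(branch(branch(false, 6, c), false, d)), Z ↦ branch(false, 6, c), R ↦ branch(false, 6, c) }, so L ↦ q(branch(branch(false, 6, c), false, d)).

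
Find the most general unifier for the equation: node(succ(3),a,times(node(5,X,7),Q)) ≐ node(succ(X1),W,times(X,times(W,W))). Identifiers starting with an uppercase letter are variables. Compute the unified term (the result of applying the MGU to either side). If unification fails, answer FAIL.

FAIL

Decompose node/3: succ(3) ≐ succ(X1),  a ≐ W,  times(node(5,X,7),Q) ≐ times(X,times(W,W)).
Decompose succ/1: 3 ≐ X1.
Bind X1 := 3; no other remaining equation mentions X1.
Bind W := a; substituting into the remaining equation gives: times(node(5,X,7),Q) ≐ times(X,times(a,a)).
Decompose times/2: node(5,X,7) ≐ X,  Q ≐ times(a,a).
Occurs check fails: X occurs in node(5,X,7); the equation X ≐ node(5,X,7) has no finite solution.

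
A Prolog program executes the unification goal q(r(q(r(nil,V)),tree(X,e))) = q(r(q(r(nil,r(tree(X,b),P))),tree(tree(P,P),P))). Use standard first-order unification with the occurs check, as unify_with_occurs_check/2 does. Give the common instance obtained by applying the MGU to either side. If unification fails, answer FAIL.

q(r(q(r(nil,r(tree(tree(e,e),b),e))),tree(tree(e,e),e)))

Decompose q/1: r(q(r(nil,V)),tree(X,e)) = r(q(r(nil,r(tree(X,b),P))),tree(tree(P,P),P)).
Decompose r/2: q(r(nil,V)) = q(r(nil,r(tree(X,b),P))),  tree(X,e) = tree(tree(P,P),P).
Decompose q/1: r(nil,V) = r(nil,r(tree(X,b),P)).
Decompose r/2: nil = nil,  V = r(tree(X,b),P).
Delete trivial equation nil = nil.
Bind V := r(tree(X,b),P); no other remaining equation mentions V.
Decompose tree/2: X = tree(P,P),  e = P.
Bind X := tree(P,P); no other remaining equation mentions X. Substituting into the earlier binding gives V := r(tree(tree(P,P),b),P).
Bind P := e. Substituting into the earlier bindings gives V := r(tree(tree(e,e),b),e), X := tree(e,e).
Applying the MGU to either side gives q(r(q(r(nil,r(tree(tree(e,e),b),e))),tree(tree(e,e),e))).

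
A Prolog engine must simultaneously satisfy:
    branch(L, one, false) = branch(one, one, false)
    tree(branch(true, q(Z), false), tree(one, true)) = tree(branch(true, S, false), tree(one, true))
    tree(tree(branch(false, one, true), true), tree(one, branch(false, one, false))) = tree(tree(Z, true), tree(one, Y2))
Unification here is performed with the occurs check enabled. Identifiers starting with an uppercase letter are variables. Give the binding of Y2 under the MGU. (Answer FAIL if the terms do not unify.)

branch(false, one, false)

Decompose branch/3: L = one,  one = one,  false = false.
Bind L := one; no other remaining equation mentions L.
Delete trivial equation one = one.
Delete trivial equation false = false.
Decompose tree/2: branch(true, q(Z), false) = branch(true, S, false),  tree(one, true) = tree(one, true).
Decompose branch/3: true = true,  q(Z) = S,  false = false.
Delete trivial equation true = true.
Bind S := q(Z); no other remaining equation mentions S.
Delete trivial equation false = false.
Delete trivial equation tree(one, true) = tree(one, true).
Decompose tree/2: tree(branch(false, one, true), true) = tree(Z, true),  tree(one, branch(false, one, false)) = tree(one, Y2).
Decompose tree/2: branch(false, one, true) = Z,  true = true.
Bind Z := branch(false, one, true); no other remaining equation mentions Z. Substituting into the earlier binding gives S := q(branch(false, one, true)).
Delete trivial equation true = true.
Decompose tree/2: one = one,  branch(false, one, false) = Y2.
Delete trivial equation one = one.
Bind Y2 := branch(false, one, false).
MGU = { L = one, S = q(branch(false, one, true)), Z = branch(false, one, true), Y2 = branch(false, one, false) }, so Y2 = branch(false, one, false).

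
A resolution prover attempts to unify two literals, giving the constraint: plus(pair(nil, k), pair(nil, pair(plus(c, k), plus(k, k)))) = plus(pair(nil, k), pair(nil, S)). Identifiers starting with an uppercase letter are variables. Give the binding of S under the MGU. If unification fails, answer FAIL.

pair(plus(c, k), plus(k, k))

Decompose plus/2: pair(nil, k) = pair(nil, k),  pair(nil, pair(plus(c, k), plus(k, k))) = pair(nil, S).
Delete trivial equation pair(nil, k) = pair(nil, k).
Decompose pair/2: nil = nil,  pair(plus(c, k), plus(k, k)) = S.
Delete trivial equation nil = nil.
Bind S := pair(plus(c, k), plus(k, k)).
MGU = { S -> pair(plus(c, k), plus(k, k)) }, so S -> pair(plus(c, k), plus(k, k)).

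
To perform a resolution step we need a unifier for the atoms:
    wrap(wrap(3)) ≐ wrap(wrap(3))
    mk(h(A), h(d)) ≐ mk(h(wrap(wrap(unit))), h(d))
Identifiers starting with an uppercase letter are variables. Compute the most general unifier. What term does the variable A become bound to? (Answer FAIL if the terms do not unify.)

Delete trivial equation wrap(wrap(3)) ≐ wrap(wrap(3)).
Decompose mk/2: h(A) ≐ h(wrap(wrap(unit))),  h(d) ≐ h(d).
Decompose h/1: A ≐ wrap(wrap(unit)).
Bind A := wrap(wrap(unit)); no other remaining equation mentions A.
Delete trivial equation h(d) ≐ h(d).
MGU = { A ↦ wrap(wrap(unit)) }, so A ↦ wrap(wrap(unit)).

wrap(wrap(unit))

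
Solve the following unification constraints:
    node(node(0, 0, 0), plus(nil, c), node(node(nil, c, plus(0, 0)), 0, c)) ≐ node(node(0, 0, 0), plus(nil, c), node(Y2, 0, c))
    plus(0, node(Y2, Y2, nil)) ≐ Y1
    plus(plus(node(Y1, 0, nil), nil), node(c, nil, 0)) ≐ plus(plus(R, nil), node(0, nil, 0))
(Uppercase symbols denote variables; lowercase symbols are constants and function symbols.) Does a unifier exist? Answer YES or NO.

NO

Decompose node/3: node(0, 0, 0) ≐ node(0, 0, 0),  plus(nil, c) ≐ plus(nil, c),  node(node(nil, c, plus(0, 0)), 0, c) ≐ node(Y2, 0, c).
Delete trivial equation node(0, 0, 0) ≐ node(0, 0, 0).
Delete trivial equation plus(nil, c) ≐ plus(nil, c).
Decompose node/3: node(nil, c, plus(0, 0)) ≐ Y2,  0 ≐ 0,  c ≐ c.
Bind Y2 := node(nil, c, plus(0, 0)); substituting into the one remaining equation that mentions Y2 gives: plus(0, node(node(nil, c, plus(0, 0)), node(nil, c, plus(0, 0)), nil)) ≐ Y1.
Delete trivial equation 0 ≐ 0.
Delete trivial equation c ≐ c.
Bind Y1 := plus(0, node(node(nil, c, plus(0, 0)), node(nil, c, plus(0, 0)), nil)); substituting into the remaining equation gives: plus(plus(node(plus(0, node(node(nil, c, plus(0, 0)), node(nil, c, plus(0, 0)), nil)), 0, nil), nil), node(c, nil, 0)) ≐ plus(plus(R, nil), node(0, nil, 0)).
Decompose plus/2: plus(node(plus(0, node(node(nil, c, plus(0, 0)), node(nil, c, plus(0, 0)), nil)), 0, nil), nil) ≐ plus(R, nil),  node(c, nil, 0) ≐ node(0, nil, 0).
Decompose plus/2: node(plus(0, node(node(nil, c, plus(0, 0)), node(nil, c, plus(0, 0)), nil)), 0, nil) ≐ R,  nil ≐ nil.
Bind R := node(plus(0, node(node(nil, c, plus(0, 0)), node(nil, c, plus(0, 0)), nil)), 0, nil); no other remaining equation mentions R.
Delete trivial equation nil ≐ nil.
Decompose node/3: c ≐ 0,  nil ≐ nil,  0 ≐ 0.
Clash: constants c and 0 differ; no unifier exists.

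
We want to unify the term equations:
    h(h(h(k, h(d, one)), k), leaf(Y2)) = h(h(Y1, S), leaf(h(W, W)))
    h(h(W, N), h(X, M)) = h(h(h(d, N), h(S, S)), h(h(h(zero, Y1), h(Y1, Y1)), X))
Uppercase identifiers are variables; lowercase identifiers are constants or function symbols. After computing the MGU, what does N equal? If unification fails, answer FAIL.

Decompose h/2: h(h(k, h(d, one)), k) = h(Y1, S),  leaf(Y2) = leaf(h(W, W)).
Decompose h/2: h(k, h(d, one)) = Y1,  k = S.
Bind Y1 := h(k, h(d, one)); substituting into the one remaining equation that mentions Y1 gives: h(h(W, N), h(X, M)) = h(h(h(d, N), h(S, S)), h(h(h(zero, h(k, h(d, one))), h(h(k, h(d, one)), h(k, h(d, one)))), X)).
Bind S := k; substituting into the one remaining equation that mentions S gives: h(h(W, N), h(X, M)) = h(h(h(d, N), h(k, k)), h(h(h(zero, h(k, h(d, one))), h(h(k, h(d, one)), h(k, h(d, one)))), X)).
Decompose leaf/1: Y2 = h(W, W).
Bind Y2 := h(W, W); no other remaining equation mentions Y2.
Decompose h/2: h(W, N) = h(h(d, N), h(k, k)),  h(X, M) = h(h(h(zero, h(k, h(d, one))), h(h(k, h(d, one)), h(k, h(d, one)))), X).
Decompose h/2: W = h(d, N),  N = h(k, k).
Bind W := h(d, N); no other remaining equation mentions W. Substituting into the earlier binding gives Y2 := h(h(d, N), h(d, N)).
Bind N := h(k, k); no other remaining equation mentions N. Substituting into the earlier bindings gives Y2 := h(h(d, h(k, k)), h(d, h(k, k))), W := h(d, h(k, k)).
Decompose h/2: X = h(h(zero, h(k, h(d, one))), h(h(k, h(d, one)), h(k, h(d, one)))),  M = X.
Bind X := h(h(zero, h(k, h(d, one))), h(h(k, h(d, one)), h(k, h(d, one)))); substituting into the remaining equation gives: M = h(h(zero, h(k, h(d, one))), h(h(k, h(d, one)), h(k, h(d, one)))).
Bind M := h(h(zero, h(k, h(d, one))), h(h(k, h(d, one)), h(k, h(d, one)))).
MGU = { Y1 ↦ h(k, h(d, one)), S ↦ k, Y2 ↦ h(h(d, h(k, k)), h(d, h(k, k))), W ↦ h(d, h(k, k)), N ↦ h(k, k), X ↦ h(h(zero, h(k, h(d, one))), h(h(k, h(d, one)), h(k, h(d, one)))), M ↦ h(h(zero, h(k, h(d, one))), h(h(k, h(d, one)), h(k, h(d, one)))) }, so N ↦ h(k, k).

h(k, k)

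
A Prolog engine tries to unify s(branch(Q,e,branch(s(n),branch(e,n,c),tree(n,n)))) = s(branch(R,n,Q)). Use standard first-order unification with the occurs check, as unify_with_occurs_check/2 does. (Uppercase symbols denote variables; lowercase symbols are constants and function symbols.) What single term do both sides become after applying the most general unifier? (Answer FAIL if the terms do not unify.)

FAIL

Decompose s/1: branch(Q,e,branch(s(n),branch(e,n,c),tree(n,n))) = branch(R,n,Q).
Decompose branch/3: Q = R,  e = n,  branch(s(n),branch(e,n,c),tree(n,n)) = Q.
Bind Q := R; substituting into the one remaining equation that mentions Q gives: branch(s(n),branch(e,n,c),tree(n,n)) = R.
Clash: constants e and n differ; no unifier exists.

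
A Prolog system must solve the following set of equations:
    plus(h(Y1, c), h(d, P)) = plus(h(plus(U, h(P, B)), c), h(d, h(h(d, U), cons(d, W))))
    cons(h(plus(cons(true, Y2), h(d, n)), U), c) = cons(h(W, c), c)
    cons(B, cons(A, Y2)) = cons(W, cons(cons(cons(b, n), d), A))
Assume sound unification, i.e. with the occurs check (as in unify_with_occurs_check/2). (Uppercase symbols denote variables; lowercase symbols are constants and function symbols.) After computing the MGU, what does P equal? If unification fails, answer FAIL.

h(h(d, c), cons(d, plus(cons(true, cons(cons(b, n), d)), h(d, n))))

Decompose plus/2: h(Y1, c) = h(plus(U, h(P, B)), c),  h(d, P) = h(d, h(h(d, U), cons(d, W))).
Decompose h/2: Y1 = plus(U, h(P, B)),  c = c.
Bind Y1 := plus(U, h(P, B)); no other remaining equation mentions Y1.
Delete trivial equation c = c.
Decompose h/2: d = d,  P = h(h(d, U), cons(d, W)).
Delete trivial equation d = d.
Bind P := h(h(d, U), cons(d, W)); no other remaining equation mentions P. Substituting into the earlier binding gives Y1 := plus(U, h(h(h(d, U), cons(d, W)), B)).
Decompose cons/2: h(plus(cons(true, Y2), h(d, n)), U) = h(W, c),  c = c.
Decompose h/2: plus(cons(true, Y2), h(d, n)) = W,  U = c.
Bind W := plus(cons(true, Y2), h(d, n)); substituting into the one remaining equation that mentions W gives: cons(B, cons(A, Y2)) = cons(plus(cons(true, Y2), h(d, n)), cons(cons(cons(b, n), d), A)). Substituting into the earlier bindings gives Y1 := plus(U, h(h(h(d, U), cons(d, plus(cons(true, Y2), h(d, n)))), B)), P := h(h(d, U), cons(d, plus(cons(true, Y2), h(d, n)))).
Bind U := c; no other remaining equation mentions U. Substituting into the earlier bindings gives Y1 := plus(c, h(h(h(d, c), cons(d, plus(cons(true, Y2), h(d, n)))), B)), P := h(h(d, c), cons(d, plus(cons(true, Y2), h(d, n)))).
Delete trivial equation c = c.
Decompose cons/2: B = plus(cons(true, Y2), h(d, n)),  cons(A, Y2) = cons(cons(cons(b, n), d), A).
Bind B := plus(cons(true, Y2), h(d, n)); no other remaining equation mentions B. Substituting into the earlier binding gives Y1 := plus(c, h(h(h(d, c), cons(d, plus(cons(true, Y2), h(d, n)))), plus(cons(true, Y2), h(d, n)))).
Decompose cons/2: A = cons(cons(b, n), d),  Y2 = A.
Bind A := cons(cons(b, n), d); substituting into the remaining equation gives: Y2 = cons(cons(b, n), d).
Bind Y2 := cons(cons(b, n), d). Substituting into the earlier bindings gives Y1 := plus(c, h(h(h(d, c), cons(d, plus(cons(true, cons(cons(b, n), d)), h(d, n)))), plus(cons(true, cons(cons(b, n), d)), h(d, n)))), P := h(h(d, c), cons(d, plus(cons(true, cons(cons(b, n), d)), h(d, n)))), W := plus(cons(true, cons(cons(b, n), d)), h(d, n)), B := plus(cons(true, cons(cons(b, n), d)), h(d, n)).
MGU = { Y1 = plus(c, h(h(h(d, c), cons(d, plus(cons(true, cons(cons(b, n), d)), h(d, n)))), plus(cons(true, cons(cons(b, n), d)), h(d, n)))), P = h(h(d, c), cons(d, plus(cons(true, cons(cons(b, n), d)), h(d, n)))), W = plus(cons(true, cons(cons(b, n), d)), h(d, n)), U = c, B = plus(cons(true, cons(cons(b, n), d)), h(d, n)), A = cons(cons(b, n), d), Y2 = cons(cons(b, n), d) }, so P = h(h(d, c), cons(d, plus(cons(true, cons(cons(b, n), d)), h(d, n)))).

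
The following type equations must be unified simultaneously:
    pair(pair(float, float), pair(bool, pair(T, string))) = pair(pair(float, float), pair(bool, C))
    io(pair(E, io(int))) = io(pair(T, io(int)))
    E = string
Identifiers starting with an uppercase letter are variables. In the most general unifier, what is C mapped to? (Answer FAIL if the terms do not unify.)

Decompose pair/2: pair(float, float) = pair(float, float),  pair(bool, pair(T, string)) = pair(bool, C).
Delete trivial equation pair(float, float) = pair(float, float).
Decompose pair/2: bool = bool,  pair(T, string) = C.
Delete trivial equation bool = bool.
Bind C := pair(T, string); no other remaining equation mentions C.
Decompose io/1: pair(E, io(int)) = pair(T, io(int)).
Decompose pair/2: E = T,  io(int) = io(int).
Bind E := T; substituting into the one remaining equation that mentions E gives: T = string.
Delete trivial equation io(int) = io(int).
Bind T := string. Substituting into the earlier bindings gives C := pair(string, string), E := string.
MGU = { C := pair(string, string), E := string, T := string }, so C := pair(string, string).

pair(string, string)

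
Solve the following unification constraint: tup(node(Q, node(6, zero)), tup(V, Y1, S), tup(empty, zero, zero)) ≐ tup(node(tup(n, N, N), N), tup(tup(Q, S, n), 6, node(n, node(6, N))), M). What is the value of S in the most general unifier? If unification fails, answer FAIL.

Decompose tup/3: node(Q, node(6, zero)) ≐ node(tup(n, N, N), N),  tup(V, Y1, S) ≐ tup(tup(Q, S, n), 6, node(n, node(6, N))),  tup(empty, zero, zero) ≐ M.
Decompose node/2: Q ≐ tup(n, N, N),  node(6, zero) ≐ N.
Bind Q := tup(n, N, N); substituting into the one remaining equation that mentions Q gives: tup(V, Y1, S) ≐ tup(tup(tup(n, N, N), S, n), 6, node(n, node(6, N))).
Bind N := node(6, zero); substituting into the one remaining equation that mentions N gives: tup(V, Y1, S) ≐ tup(tup(tup(n, node(6, zero), node(6, zero)), S, n), 6, node(n, node(6, node(6, zero)))). Substituting into the earlier binding gives Q := tup(n, node(6, zero), node(6, zero)).
Decompose tup/3: V ≐ tup(tup(n, node(6, zero), node(6, zero)), S, n),  Y1 ≐ 6,  S ≐ node(n, node(6, node(6, zero))).
Bind V := tup(tup(n, node(6, zero), node(6, zero)), S, n); no other remaining equation mentions V.
Bind Y1 := 6; no other remaining equation mentions Y1.
Bind S := node(n, node(6, node(6, zero))); no other remaining equation mentions S. Substituting into the earlier binding gives V := tup(tup(n, node(6, zero), node(6, zero)), node(n, node(6, node(6, zero))), n).
Bind M := tup(empty, zero, zero).
MGU = { Q ↦ tup(n, node(6, zero), node(6, zero)), N ↦ node(6, zero), V ↦ tup(tup(n, node(6, zero), node(6, zero)), node(n, node(6, node(6, zero))), n), Y1 ↦ 6, S ↦ node(n, node(6, node(6, zero))), M ↦ tup(empty, zero, zero) }, so S ↦ node(n, node(6, node(6, zero))).

node(n, node(6, node(6, zero)))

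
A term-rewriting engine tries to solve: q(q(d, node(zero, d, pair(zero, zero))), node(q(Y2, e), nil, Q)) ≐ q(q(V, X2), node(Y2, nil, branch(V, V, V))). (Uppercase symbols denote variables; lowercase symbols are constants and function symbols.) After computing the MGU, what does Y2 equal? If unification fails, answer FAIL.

Decompose q/2: q(d, node(zero, d, pair(zero, zero))) ≐ q(V, X2),  node(q(Y2, e), nil, Q) ≐ node(Y2, nil, branch(V, V, V)).
Decompose q/2: d ≐ V,  node(zero, d, pair(zero, zero)) ≐ X2.
Bind V := d; substituting into the one remaining equation that mentions V gives: node(q(Y2, e), nil, Q) ≐ node(Y2, nil, branch(d, d, d)).
Bind X2 := node(zero, d, pair(zero, zero)); no other remaining equation mentions X2.
Decompose node/3: q(Y2, e) ≐ Y2,  nil ≐ nil,  Q ≐ branch(d, d, d).
Occurs check fails: Y2 occurs in q(Y2, e); the equation Y2 ≐ q(Y2, e) has no finite solution.

FAIL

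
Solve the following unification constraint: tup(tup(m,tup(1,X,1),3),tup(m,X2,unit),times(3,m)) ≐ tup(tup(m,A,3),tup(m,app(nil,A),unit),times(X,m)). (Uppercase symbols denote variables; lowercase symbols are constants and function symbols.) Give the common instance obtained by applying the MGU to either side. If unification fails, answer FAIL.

tup(tup(m,tup(1,3,1),3),tup(m,app(nil,tup(1,3,1)),unit),times(3,m))

Decompose tup/3: tup(m,tup(1,X,1),3) ≐ tup(m,A,3),  tup(m,X2,unit) ≐ tup(m,app(nil,A),unit),  times(3,m) ≐ times(X,m).
Decompose tup/3: m ≐ m,  tup(1,X,1) ≐ A,  3 ≐ 3.
Delete trivial equation m ≐ m.
Bind A := tup(1,X,1); substituting into the one remaining equation that mentions A gives: tup(m,X2,unit) ≐ tup(m,app(nil,tup(1,X,1)),unit).
Delete trivial equation 3 ≐ 3.
Decompose tup/3: m ≐ m,  X2 ≐ app(nil,tup(1,X,1)),  unit ≐ unit.
Delete trivial equation m ≐ m.
Bind X2 := app(nil,tup(1,X,1)); no other remaining equation mentions X2.
Delete trivial equation unit ≐ unit.
Decompose times/2: 3 ≐ X,  m ≐ m.
Bind X := 3; no other remaining equation mentions X. Substituting into the earlier bindings gives A := tup(1,3,1), X2 := app(nil,tup(1,3,1)).
Delete trivial equation m ≐ m.
Applying the MGU to either side gives tup(tup(m,tup(1,3,1),3),tup(m,app(nil,tup(1,3,1)),unit),times(3,m)).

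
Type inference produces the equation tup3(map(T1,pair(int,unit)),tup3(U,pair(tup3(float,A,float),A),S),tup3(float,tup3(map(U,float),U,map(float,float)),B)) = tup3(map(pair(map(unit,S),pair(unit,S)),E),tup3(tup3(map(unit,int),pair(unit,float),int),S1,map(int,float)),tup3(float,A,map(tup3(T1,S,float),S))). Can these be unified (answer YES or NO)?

YES

Decompose tup3/3: map(T1,pair(int,unit)) = map(pair(map(unit,S),pair(unit,S)),E),  tup3(U,pair(tup3(float,A,float),A),S) = tup3(tup3(map(unit,int),pair(unit,float),int),S1,map(int,float)),  tup3(float,tup3(map(U,float),U,map(float,float)),B) = tup3(float,A,map(tup3(T1,S,float),S)).
Decompose map/2: T1 = pair(map(unit,S),pair(unit,S)),  pair(int,unit) = E.
Bind T1 := pair(map(unit,S),pair(unit,S)); substituting into the one remaining equation that mentions T1 gives: tup3(float,tup3(map(U,float),U,map(float,float)),B) = tup3(float,A,map(tup3(pair(map(unit,S),pair(unit,S)),S,float),S)).
Bind E := pair(int,unit); no other remaining equation mentions E.
Decompose tup3/3: U = tup3(map(unit,int),pair(unit,float),int),  pair(tup3(float,A,float),A) = S1,  S = map(int,float).
Bind U := tup3(map(unit,int),pair(unit,float),int); substituting into the one remaining equation that mentions U gives: tup3(float,tup3(map(tup3(map(unit,int),pair(unit,float),int),float),tup3(map(unit,int),pair(unit,float),int),map(float,float)),B) = tup3(float,A,map(tup3(pair(map(unit,S),pair(unit,S)),S,float),S)).
Bind S1 := pair(tup3(float,A,float),A); no other remaining equation mentions S1.
Bind S := map(int,float); substituting into the remaining equation gives: tup3(float,tup3(map(tup3(map(unit,int),pair(unit,float),int),float),tup3(map(unit,int),pair(unit,float),int),map(float,float)),B) = tup3(float,A,map(tup3(pair(map(unit,map(int,float)),pair(unit,map(int,float))),map(int,float),float),map(int,float))). Substituting into the earlier binding gives T1 := pair(map(unit,map(int,float)),pair(unit,map(int,float))).
Decompose tup3/3: float = float,  tup3(map(tup3(map(unit,int),pair(unit,float),int),float),tup3(map(unit,int),pair(unit,float),int),map(float,float)) = A,  B = map(tup3(pair(map(unit,map(int,float)),pair(unit,map(int,float))),map(int,float),float),map(int,float)).
Delete trivial equation float = float.
Bind A := tup3(map(tup3(map(unit,int),pair(unit,float),int),float),tup3(map(unit,int),pair(unit,float),int),map(float,float)); no other remaining equation mentions A. Substituting into the earlier binding gives S1 := pair(tup3(float,tup3(map(tup3(map(unit,int),pair(unit,float),int),float),tup3(map(unit,int),pair(unit,float),int),map(float,float)),float),tup3(map(tup3(map(unit,int),pair(unit,float),int),float),tup3(map(unit,int),pair(unit,float),int),map(float,float))).
Bind B := map(tup3(pair(map(unit,map(int,float)),pair(unit,map(int,float))),map(int,float),float),map(int,float)).
No equations remain and no clash or occurs-check failure arose, so a unifier exists.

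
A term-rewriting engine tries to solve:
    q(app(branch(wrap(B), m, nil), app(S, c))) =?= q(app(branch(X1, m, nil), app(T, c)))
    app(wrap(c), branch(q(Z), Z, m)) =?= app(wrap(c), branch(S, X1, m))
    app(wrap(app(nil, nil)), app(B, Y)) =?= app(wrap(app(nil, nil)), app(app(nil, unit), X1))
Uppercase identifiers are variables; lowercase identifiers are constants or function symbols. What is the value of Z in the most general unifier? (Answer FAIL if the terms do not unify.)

Decompose q/1: app(branch(wrap(B), m, nil), app(S, c)) =?= app(branch(X1, m, nil), app(T, c)).
Decompose app/2: branch(wrap(B), m, nil) =?= branch(X1, m, nil),  app(S, c) =?= app(T, c).
Decompose branch/3: wrap(B) =?= X1,  m =?= m,  nil =?= nil.
Bind X1 := wrap(B); substituting into the 2 remaining equations that mention X1 gives: app(wrap(c), branch(q(Z), Z, m)) =?= app(wrap(c), branch(S, wrap(B), m)),  app(wrap(app(nil, nil)), app(B, Y)) =?= app(wrap(app(nil, nil)), app(app(nil, unit), wrap(B))).
Delete trivial equation m =?= m.
Delete trivial equation nil =?= nil.
Decompose app/2: S =?= T,  c =?= c.
Bind S := T; substituting into the one remaining equation that mentions S gives: app(wrap(c), branch(q(Z), Z, m)) =?= app(wrap(c), branch(T, wrap(B), m)).
Delete trivial equation c =?= c.
Decompose app/2: wrap(c) =?= wrap(c),  branch(q(Z), Z, m) =?= branch(T, wrap(B), m).
Delete trivial equation wrap(c) =?= wrap(c).
Decompose branch/3: q(Z) =?= T,  Z =?= wrap(B),  m =?= m.
Bind T := q(Z); no other remaining equation mentions T. Substituting into the earlier binding gives S := q(Z).
Bind Z := wrap(B); no other remaining equation mentions Z. Substituting into the earlier bindings gives S := q(wrap(B)), T := q(wrap(B)).
Delete trivial equation m =?= m.
Decompose app/2: wrap(app(nil, nil)) =?= wrap(app(nil, nil)),  app(B, Y) =?= app(app(nil, unit), wrap(B)).
Delete trivial equation wrap(app(nil, nil)) =?= wrap(app(nil, nil)).
Decompose app/2: B =?= app(nil, unit),  Y =?= wrap(B).
Bind B := app(nil, unit); substituting into the remaining equation gives: Y =?= wrap(app(nil, unit)). Substituting into the earlier bindings gives X1 := wrap(app(nil, unit)), S := q(wrap(app(nil, unit))), T := q(wrap(app(nil, unit))), Z := wrap(app(nil, unit)).
Bind Y := wrap(app(nil, unit)).
MGU = { X1 -> wrap(app(nil, unit)), S -> q(wrap(app(nil, unit))), T -> q(wrap(app(nil, unit))), Z -> wrap(app(nil, unit)), B -> app(nil, unit), Y -> wrap(app(nil, unit)) }, so Z -> wrap(app(nil, unit)).

wrap(app(nil, unit))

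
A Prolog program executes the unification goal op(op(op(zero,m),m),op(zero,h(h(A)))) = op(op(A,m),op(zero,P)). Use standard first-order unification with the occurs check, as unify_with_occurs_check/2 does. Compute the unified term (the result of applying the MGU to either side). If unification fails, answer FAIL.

op(op(op(zero,m),m),op(zero,h(h(op(zero,m)))))

Decompose op/2: op(op(zero,m),m) = op(A,m),  op(zero,h(h(A))) = op(zero,P).
Decompose op/2: op(zero,m) = A,  m = m.
Bind A := op(zero,m); substituting into the one remaining equation that mentions A gives: op(zero,h(h(op(zero,m)))) = op(zero,P).
Delete trivial equation m = m.
Decompose op/2: zero = zero,  h(h(op(zero,m))) = P.
Delete trivial equation zero = zero.
Bind P := h(h(op(zero,m))).
Applying the MGU to either side gives op(op(op(zero,m),m),op(zero,h(h(op(zero,m))))).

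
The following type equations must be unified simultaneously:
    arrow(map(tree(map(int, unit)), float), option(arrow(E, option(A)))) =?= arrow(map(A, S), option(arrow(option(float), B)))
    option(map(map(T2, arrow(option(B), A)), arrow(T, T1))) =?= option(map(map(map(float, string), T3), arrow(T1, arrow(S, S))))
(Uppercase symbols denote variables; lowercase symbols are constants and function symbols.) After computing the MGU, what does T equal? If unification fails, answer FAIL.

arrow(float, float)

Decompose arrow/2: map(tree(map(int, unit)), float) =?= map(A, S),  option(arrow(E, option(A))) =?= option(arrow(option(float), B)).
Decompose map/2: tree(map(int, unit)) =?= A,  float =?= S.
Bind A := tree(map(int, unit)); substituting into the 2 remaining equations that mention A gives: option(arrow(E, option(tree(map(int, unit))))) =?= option(arrow(option(float), B)),  option(map(map(T2, arrow(option(B), tree(map(int, unit)))), arrow(T, T1))) =?= option(map(map(map(float, string), T3), arrow(T1, arrow(S, S)))).
Bind S := float; substituting into the one remaining equation that mentions S gives: option(map(map(T2, arrow(option(B), tree(map(int, unit)))), arrow(T, T1))) =?= option(map(map(map(float, string), T3), arrow(T1, arrow(float, float)))).
Decompose option/1: arrow(E, option(tree(map(int, unit)))) =?= arrow(option(float), B).
Decompose arrow/2: E =?= option(float),  option(tree(map(int, unit))) =?= B.
Bind E := option(float); no other remaining equation mentions E.
Bind B := option(tree(map(int, unit))); substituting into the remaining equation gives: option(map(map(T2, arrow(option(option(tree(map(int, unit)))), tree(map(int, unit)))), arrow(T, T1))) =?= option(map(map(map(float, string), T3), arrow(T1, arrow(float, float)))).
Decompose option/1: map(map(T2, arrow(option(option(tree(map(int, unit)))), tree(map(int, unit)))), arrow(T, T1)) =?= map(map(map(float, string), T3), arrow(T1, arrow(float, float))).
Decompose map/2: map(T2, arrow(option(option(tree(map(int, unit)))), tree(map(int, unit)))) =?= map(map(float, string), T3),  arrow(T, T1) =?= arrow(T1, arrow(float, float)).
Decompose map/2: T2 =?= map(float, string),  arrow(option(option(tree(map(int, unit)))), tree(map(int, unit))) =?= T3.
Bind T2 := map(float, string); no other remaining equation mentions T2.
Bind T3 := arrow(option(option(tree(map(int, unit)))), tree(map(int, unit))); no other remaining equation mentions T3.
Decompose arrow/2: T =?= T1,  T1 =?= arrow(float, float).
Bind T := T1; no other remaining equation mentions T.
Bind T1 := arrow(float, float). Substituting into the earlier binding gives T := arrow(float, float).
MGU = { A -> tree(map(int, unit)), S -> float, E -> option(float), B -> option(tree(map(int, unit))), T2 -> map(float, string), T3 -> arrow(option(option(tree(map(int, unit)))), tree(map(int, unit))), T -> arrow(float, float), T1 -> arrow(float, float) }, so T -> arrow(float, float).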